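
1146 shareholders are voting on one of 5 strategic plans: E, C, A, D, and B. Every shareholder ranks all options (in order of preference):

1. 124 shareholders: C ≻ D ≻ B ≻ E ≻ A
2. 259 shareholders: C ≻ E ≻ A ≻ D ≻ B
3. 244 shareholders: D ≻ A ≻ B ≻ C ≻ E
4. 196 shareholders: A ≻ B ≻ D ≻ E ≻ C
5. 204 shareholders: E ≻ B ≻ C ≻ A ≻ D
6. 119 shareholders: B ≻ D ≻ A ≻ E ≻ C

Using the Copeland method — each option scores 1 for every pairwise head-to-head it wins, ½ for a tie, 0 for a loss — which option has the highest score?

C

E: beats A; loses to C, D, and B → score 1.
C: beats E, A, and D; loses to B → score 3.
A: beats D and B; loses to E and C → score 2.
D: beats E and B; loses to C and A → score 2.
B: beats E and C; loses to A and D → score 2.
C has the best pairwise record.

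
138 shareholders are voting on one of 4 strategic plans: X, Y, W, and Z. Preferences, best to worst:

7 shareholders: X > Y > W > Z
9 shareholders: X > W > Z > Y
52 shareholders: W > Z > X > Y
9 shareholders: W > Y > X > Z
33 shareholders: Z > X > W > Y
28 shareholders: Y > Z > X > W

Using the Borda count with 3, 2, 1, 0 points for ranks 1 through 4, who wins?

Z

X: 7·3 + 9·3 + 52·1 + 9·1 + 33·2 + 28·1 = 203
Y: 7·2 + 9·0 + 52·0 + 9·2 + 33·0 + 28·3 = 116
W: 7·1 + 9·2 + 52·3 + 9·3 + 33·1 + 28·0 = 241
Z: 7·0 + 9·1 + 52·2 + 9·0 + 33·3 + 28·2 = 268
Z has the highest Borda score (268).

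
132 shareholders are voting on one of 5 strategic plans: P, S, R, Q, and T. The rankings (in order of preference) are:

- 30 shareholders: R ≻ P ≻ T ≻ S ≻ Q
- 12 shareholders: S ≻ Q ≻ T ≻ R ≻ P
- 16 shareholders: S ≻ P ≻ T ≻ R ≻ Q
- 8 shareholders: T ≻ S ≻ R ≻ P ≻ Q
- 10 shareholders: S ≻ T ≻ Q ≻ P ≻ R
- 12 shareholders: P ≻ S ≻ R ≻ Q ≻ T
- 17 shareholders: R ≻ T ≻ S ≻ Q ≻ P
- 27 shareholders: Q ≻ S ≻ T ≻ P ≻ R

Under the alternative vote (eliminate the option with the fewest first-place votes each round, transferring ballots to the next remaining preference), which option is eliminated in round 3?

Round 1: P 12, S 38, R 47, Q 27, T 8. Eliminate T.
Round 2: P 12, S 46, R 47, Q 27. Eliminate P.
Round 3: S 58, R 47, Q 27. Eliminate Q.

Q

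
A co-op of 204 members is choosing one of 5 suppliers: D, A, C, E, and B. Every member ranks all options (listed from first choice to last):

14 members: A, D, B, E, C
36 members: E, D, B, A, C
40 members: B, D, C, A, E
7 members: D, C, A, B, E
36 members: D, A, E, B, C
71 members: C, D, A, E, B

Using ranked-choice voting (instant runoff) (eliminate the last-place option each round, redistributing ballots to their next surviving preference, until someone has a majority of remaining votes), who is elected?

D

Round 1: D 43, A 14, C 71, E 36, B 40. Eliminate A.
Round 2: D 57, C 71, E 36, B 40. Eliminate E.
Round 3: D 93, C 71, B 40. Eliminate B.
Round 4: D 133, C 71. D has a majority.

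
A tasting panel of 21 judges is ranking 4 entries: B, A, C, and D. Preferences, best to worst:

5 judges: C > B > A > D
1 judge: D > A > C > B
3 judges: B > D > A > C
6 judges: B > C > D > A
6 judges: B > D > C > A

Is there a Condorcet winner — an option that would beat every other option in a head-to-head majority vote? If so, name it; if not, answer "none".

B

B vs A: 20–1 for B.
B vs C: 15–6 for B.
B vs D: 20–1 for B.
B beats every other option head-to-head.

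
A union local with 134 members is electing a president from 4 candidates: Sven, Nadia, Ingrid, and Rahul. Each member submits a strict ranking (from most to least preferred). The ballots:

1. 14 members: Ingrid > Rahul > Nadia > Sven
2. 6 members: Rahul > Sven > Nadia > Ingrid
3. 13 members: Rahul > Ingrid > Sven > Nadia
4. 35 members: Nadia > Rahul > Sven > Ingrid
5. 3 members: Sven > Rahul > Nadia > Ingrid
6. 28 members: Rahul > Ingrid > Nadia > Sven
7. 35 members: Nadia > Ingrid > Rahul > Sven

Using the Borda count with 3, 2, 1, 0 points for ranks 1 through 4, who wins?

Rahul

Sven: 14·0 + 6·2 + 13·1 + 35·1 + 3·3 + 28·0 + 35·0 = 69
Nadia: 14·1 + 6·1 + 13·0 + 35·3 + 3·1 + 28·1 + 35·3 = 261
Ingrid: 14·3 + 6·0 + 13·2 + 35·0 + 3·0 + 28·2 + 35·2 = 194
Rahul: 14·2 + 6·3 + 13·3 + 35·2 + 3·2 + 28·3 + 35·1 = 280
Rahul has the highest Borda score (280).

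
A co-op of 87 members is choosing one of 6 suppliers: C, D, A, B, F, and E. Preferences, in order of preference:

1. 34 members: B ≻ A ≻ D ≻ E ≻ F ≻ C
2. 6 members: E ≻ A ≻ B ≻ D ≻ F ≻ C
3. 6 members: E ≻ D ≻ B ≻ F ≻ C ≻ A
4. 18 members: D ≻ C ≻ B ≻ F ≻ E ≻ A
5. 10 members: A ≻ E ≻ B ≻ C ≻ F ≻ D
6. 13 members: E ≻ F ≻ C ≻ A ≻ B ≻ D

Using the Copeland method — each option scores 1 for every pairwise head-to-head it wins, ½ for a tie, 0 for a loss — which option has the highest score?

C: loses to D, A, B, F, and E → score 0.
D: beats C, F, and E; loses to A and B → score 3.
A: beats C, D, F, and E; loses to B → score 4.
B: beats C, D, A, F, and E → score 5.
F: beats C; loses to D, A, B, and E → score 1.
E: beats C and F; loses to D, A, and B → score 2.
B has the best pairwise record.

B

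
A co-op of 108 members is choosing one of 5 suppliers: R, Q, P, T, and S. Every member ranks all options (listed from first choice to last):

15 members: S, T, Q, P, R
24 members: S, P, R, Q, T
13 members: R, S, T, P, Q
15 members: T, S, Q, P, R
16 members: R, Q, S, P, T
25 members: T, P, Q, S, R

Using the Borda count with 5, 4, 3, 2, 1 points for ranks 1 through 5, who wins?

R: 15·1 + 24·3 + 13·5 + 15·1 + 16·5 + 25·1 = 272
Q: 15·3 + 24·2 + 13·1 + 15·3 + 16·4 + 25·3 = 290
P: 15·2 + 24·4 + 13·2 + 15·2 + 16·2 + 25·4 = 314
T: 15·4 + 24·1 + 13·3 + 15·5 + 16·1 + 25·5 = 339
S: 15·5 + 24·5 + 13·4 + 15·4 + 16·3 + 25·2 = 405
S has the highest Borda score (405).

S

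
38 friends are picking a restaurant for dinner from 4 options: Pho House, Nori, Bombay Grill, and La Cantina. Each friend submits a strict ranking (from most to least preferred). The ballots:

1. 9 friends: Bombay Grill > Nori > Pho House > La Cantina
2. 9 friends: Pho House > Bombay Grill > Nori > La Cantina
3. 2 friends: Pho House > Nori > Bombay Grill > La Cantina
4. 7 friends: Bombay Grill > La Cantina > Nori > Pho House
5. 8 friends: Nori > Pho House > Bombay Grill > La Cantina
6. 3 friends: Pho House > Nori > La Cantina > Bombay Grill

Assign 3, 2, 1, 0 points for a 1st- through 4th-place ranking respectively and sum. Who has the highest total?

Pho House: 9·1 + 9·3 + 2·3 + 7·0 + 8·2 + 3·3 = 67
Nori: 9·2 + 9·1 + 2·2 + 7·1 + 8·3 + 3·2 = 68
Bombay Grill: 9·3 + 9·2 + 2·1 + 7·3 + 8·1 + 3·0 = 76
La Cantina: 9·0 + 9·0 + 2·0 + 7·2 + 8·0 + 3·1 = 17
Bombay Grill has the highest Borda score (76).

Bombay Grill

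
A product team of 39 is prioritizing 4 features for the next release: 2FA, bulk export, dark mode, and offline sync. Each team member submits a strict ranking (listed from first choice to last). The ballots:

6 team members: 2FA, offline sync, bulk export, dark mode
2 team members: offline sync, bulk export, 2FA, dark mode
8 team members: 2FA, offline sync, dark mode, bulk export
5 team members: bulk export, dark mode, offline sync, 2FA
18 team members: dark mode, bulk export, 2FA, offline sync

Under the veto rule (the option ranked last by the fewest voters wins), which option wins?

2FA

Last-place votes: 2FA 5, bulk export 8, dark mode 8, offline sync 18.
2FA is ranked last by the fewest voters, so 2FA wins.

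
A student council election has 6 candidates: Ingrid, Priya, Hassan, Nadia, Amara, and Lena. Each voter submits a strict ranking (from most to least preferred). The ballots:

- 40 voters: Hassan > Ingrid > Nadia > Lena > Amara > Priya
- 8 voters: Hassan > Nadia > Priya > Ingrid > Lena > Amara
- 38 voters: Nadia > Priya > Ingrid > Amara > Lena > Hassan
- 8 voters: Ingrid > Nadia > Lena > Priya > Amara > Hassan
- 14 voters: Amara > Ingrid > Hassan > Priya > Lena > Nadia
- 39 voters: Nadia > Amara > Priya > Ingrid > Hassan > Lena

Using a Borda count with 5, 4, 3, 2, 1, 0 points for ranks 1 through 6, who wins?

Nadia

Ingrid: 40·4 + 8·2 + 38·3 + 8·5 + 14·4 + 39·2 = 464
Priya: 40·0 + 8·3 + 38·4 + 8·2 + 14·2 + 39·3 = 337
Hassan: 40·5 + 8·5 + 38·0 + 8·0 + 14·3 + 39·1 = 321
Nadia: 40·3 + 8·4 + 38·5 + 8·4 + 14·0 + 39·5 = 569
Amara: 40·1 + 8·0 + 38·2 + 8·1 + 14·5 + 39·4 = 350
Lena: 40·2 + 8·1 + 38·1 + 8·3 + 14·1 + 39·0 = 164
Nadia has the highest Borda score (569).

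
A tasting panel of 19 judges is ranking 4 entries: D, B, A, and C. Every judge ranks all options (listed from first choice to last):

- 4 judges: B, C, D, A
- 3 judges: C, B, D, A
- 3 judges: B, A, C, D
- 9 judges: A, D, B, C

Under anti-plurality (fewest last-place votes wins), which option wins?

B

Last-place votes: D 3, B 0, A 7, C 9.
B is ranked last by the fewest voters, so B wins.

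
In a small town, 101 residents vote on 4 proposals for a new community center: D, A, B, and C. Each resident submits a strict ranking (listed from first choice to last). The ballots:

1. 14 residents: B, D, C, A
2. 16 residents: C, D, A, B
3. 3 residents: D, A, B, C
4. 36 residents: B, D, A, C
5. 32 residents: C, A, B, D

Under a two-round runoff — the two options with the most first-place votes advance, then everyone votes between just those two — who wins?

Round 1 first-place votes: D 3, A 0, B 50, C 48.
B and C advance.
Runoff: B is preferred to C by 53 voters; C by 48.
B wins the runoff.

B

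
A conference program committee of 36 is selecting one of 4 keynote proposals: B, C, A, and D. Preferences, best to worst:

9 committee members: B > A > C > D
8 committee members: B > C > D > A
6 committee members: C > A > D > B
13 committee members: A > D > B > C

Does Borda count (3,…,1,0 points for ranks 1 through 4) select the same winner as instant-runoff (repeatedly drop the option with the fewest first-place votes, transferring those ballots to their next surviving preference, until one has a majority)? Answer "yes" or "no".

yes

Borda — scores: B 64, C 43, A 69, D 40. Winner: A.
Instant-runoff — R1 B 17, C 6, A 13, D 0 (D out); R2 B 17, C 6, A 13 (C out); R3 B 17, A 19 (A winner). Winner: A.
The two methods agree.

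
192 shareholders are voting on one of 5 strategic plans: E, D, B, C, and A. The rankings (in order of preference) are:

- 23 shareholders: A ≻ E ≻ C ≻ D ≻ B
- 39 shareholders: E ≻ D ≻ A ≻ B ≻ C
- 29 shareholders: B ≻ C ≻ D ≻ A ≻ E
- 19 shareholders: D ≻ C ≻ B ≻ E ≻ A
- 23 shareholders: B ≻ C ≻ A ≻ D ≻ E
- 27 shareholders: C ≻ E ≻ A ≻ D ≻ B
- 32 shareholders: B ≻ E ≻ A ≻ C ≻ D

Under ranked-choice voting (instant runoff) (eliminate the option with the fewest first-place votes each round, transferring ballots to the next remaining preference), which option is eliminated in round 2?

A

Round 1: E 39, D 19, B 84, C 27, A 23. Eliminate D.
Round 2: E 39, B 84, C 46, A 23. Eliminate A.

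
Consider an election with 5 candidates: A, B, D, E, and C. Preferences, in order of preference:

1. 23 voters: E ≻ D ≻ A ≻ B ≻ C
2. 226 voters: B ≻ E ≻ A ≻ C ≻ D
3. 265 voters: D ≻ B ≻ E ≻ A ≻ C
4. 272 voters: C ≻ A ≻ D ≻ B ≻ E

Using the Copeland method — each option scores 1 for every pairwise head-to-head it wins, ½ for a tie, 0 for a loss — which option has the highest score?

B

A: beats D and C; loses to B and E → score 2.
B: beats A, E, and C; loses to D → score 3.
D: beats B and E; loses to A and C → score 2.
E: beats A and C; loses to B and D → score 2.
C: beats D; loses to A, B, and E → score 1.
B has the best pairwise record.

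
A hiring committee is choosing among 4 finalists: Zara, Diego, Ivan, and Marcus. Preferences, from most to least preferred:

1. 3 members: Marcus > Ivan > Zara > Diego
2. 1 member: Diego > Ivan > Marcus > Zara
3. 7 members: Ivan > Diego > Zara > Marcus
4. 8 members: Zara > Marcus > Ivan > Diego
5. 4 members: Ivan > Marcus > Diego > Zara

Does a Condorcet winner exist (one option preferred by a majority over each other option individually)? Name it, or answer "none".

Ivan

Ivan vs Zara: 15–8 for Ivan.
Ivan vs Diego: 22–1 for Ivan.
Ivan vs Marcus: 12–11 for Ivan.
Ivan beats every other option head-to-head.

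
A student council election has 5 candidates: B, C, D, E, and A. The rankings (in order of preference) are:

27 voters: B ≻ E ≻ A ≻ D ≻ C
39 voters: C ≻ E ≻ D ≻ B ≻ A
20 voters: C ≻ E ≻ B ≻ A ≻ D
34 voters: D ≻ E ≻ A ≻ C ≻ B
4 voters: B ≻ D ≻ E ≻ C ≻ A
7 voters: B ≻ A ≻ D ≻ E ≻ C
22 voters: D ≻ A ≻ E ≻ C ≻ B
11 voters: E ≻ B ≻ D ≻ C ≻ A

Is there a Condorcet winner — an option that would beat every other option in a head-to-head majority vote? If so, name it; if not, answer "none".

E

E vs B: 126–38 for E.
E vs C: 105–59 for E.
E vs D: 97–67 for E.
E vs A: 135–29 for E.
E beats every other option head-to-head.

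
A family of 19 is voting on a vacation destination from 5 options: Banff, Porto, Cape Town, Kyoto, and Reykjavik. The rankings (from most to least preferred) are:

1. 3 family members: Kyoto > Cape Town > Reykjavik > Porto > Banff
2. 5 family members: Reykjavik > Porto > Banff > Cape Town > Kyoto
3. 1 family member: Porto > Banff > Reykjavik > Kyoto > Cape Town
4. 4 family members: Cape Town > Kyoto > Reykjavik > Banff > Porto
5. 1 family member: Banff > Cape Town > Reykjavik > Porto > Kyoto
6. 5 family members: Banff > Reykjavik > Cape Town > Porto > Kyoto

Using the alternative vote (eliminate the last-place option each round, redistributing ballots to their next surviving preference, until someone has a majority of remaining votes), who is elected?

Banff

Round 1: Banff 6, Porto 1, Cape Town 4, Kyoto 3, Reykjavik 5. Eliminate Porto.
Round 2: Banff 7, Cape Town 4, Kyoto 3, Reykjavik 5. Eliminate Kyoto.
Round 3: Banff 7, Cape Town 7, Reykjavik 5. Eliminate Reykjavik.
Round 4: Banff 12, Cape Town 7. Banff has a majority.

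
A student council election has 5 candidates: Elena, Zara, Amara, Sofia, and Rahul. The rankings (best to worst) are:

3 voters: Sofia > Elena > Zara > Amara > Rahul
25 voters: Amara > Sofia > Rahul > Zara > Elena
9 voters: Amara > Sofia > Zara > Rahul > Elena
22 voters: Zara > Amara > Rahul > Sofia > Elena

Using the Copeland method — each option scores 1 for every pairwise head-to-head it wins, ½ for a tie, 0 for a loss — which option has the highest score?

Elena: loses to Zara, Amara, Sofia, and Rahul → score 0.
Zara: beats Elena and Rahul; loses to Amara and Sofia → score 2.
Amara: beats Elena, Zara, Sofia, and Rahul → score 4.
Sofia: beats Elena, Zara, and Rahul; loses to Amara → score 3.
Rahul: beats Elena; loses to Zara, Amara, and Sofia → score 1.
Amara has the best pairwise record.

Amara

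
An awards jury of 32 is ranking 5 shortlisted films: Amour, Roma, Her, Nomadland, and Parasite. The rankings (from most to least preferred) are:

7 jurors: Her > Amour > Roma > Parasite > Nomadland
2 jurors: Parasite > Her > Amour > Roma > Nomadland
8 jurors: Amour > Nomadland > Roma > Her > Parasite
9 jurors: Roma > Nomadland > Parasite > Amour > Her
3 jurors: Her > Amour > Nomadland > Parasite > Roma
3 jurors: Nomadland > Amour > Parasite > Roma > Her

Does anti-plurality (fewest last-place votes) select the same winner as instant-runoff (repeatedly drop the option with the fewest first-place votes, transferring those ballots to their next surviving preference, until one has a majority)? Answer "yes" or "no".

Anti-plurality — last-place votes: Amour 0, Roma 3, Her 12, Nomadland 9, Parasite 8. Winner: Amour.
Instant-runoff — R1 Amour 8, Roma 9, Her 10, Nomadland 3, Parasite 2 (Parasite out); R2 Amour 8, Roma 9, Her 12, Nomadland 3 (Nomadland out); R3 Amour 11, Roma 9, Her 12 (Roma out); R4 Amour 20, Her 12 (Amour winner). Winner: Amour.
The two methods agree.

yes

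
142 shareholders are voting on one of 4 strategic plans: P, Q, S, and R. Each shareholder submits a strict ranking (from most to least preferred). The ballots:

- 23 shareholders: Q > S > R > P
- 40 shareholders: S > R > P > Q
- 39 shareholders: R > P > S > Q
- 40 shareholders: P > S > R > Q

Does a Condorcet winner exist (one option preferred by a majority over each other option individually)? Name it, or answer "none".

none

Checking pairwise contests:
R beats P 102–40.
P beats Q 119–23.
P beats S 79–63.
S beats R 103–39.
Every option loses at least one head-to-head, so there is no Condorcet winner.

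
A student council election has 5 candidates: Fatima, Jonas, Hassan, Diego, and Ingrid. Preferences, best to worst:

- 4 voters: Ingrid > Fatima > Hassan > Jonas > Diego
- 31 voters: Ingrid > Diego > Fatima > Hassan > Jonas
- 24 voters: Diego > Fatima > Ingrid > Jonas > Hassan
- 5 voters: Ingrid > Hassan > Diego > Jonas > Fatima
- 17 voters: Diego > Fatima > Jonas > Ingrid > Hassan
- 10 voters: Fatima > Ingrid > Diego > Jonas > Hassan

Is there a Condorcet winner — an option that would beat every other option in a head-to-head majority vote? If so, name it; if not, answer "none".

Checking pairwise contests:
Diego beats Fatima 77–14.
Fatima beats Jonas 86–5.
Fatima beats Hassan 86–5.
Ingrid beats Diego 50–41.
Fatima beats Ingrid 51–40.
Every option loses at least one head-to-head, so there is no Condorcet winner.

none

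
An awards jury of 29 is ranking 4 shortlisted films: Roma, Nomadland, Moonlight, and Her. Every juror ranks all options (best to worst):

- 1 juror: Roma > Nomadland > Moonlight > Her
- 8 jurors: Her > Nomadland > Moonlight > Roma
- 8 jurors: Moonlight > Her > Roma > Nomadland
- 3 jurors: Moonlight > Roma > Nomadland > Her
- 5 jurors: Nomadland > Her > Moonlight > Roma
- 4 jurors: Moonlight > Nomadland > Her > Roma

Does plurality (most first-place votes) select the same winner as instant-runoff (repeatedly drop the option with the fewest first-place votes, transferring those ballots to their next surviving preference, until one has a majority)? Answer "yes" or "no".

Plurality — first-place votes: Roma 1, Nomadland 5, Moonlight 15, Her 8. Winner: Moonlight.
Instant-runoff — R1 Roma 1, Nomadland 5, Moonlight 15, Her 8 (Moonlight winner). Winner: Moonlight.
The two methods agree.

yes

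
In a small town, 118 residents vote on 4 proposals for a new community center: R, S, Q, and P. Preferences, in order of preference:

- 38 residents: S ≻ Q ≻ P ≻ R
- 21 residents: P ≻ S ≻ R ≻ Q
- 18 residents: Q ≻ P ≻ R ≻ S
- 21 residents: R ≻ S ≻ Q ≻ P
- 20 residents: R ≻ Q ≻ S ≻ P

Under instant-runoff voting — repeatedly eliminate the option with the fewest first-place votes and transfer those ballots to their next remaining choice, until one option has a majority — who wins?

P

Round 1: R 41, S 38, Q 18, P 21. Eliminate Q.
Round 2: R 41, S 38, P 39. Eliminate S.
Round 3: R 41, P 77. P has a majority.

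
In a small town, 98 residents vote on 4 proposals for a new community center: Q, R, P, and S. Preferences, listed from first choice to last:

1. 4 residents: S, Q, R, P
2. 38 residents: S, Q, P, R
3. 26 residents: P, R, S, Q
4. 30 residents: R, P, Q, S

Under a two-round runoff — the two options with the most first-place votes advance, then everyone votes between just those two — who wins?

Round 1 first-place votes: Q 0, R 30, P 26, S 42.
S and R advance.
Runoff: S is preferred to R by 42 voters; R by 56.
R wins the runoff.

R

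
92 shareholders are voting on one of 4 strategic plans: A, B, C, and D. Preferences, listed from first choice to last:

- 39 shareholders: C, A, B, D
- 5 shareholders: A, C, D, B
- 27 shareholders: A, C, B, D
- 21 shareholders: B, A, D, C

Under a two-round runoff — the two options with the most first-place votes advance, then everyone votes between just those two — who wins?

A

Round 1 first-place votes: A 32, B 21, C 39, D 0.
C and A advance.
Runoff: C is preferred to A by 39 voters; A by 53.
A wins the runoff.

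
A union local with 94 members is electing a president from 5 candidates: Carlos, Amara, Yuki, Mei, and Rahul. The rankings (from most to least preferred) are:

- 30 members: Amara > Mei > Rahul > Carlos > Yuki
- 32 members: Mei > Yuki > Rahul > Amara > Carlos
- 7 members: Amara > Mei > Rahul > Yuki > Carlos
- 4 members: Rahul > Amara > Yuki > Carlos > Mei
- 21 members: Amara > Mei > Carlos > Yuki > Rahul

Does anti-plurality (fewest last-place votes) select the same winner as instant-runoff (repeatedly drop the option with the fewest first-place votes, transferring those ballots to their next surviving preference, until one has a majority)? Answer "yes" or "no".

Anti-plurality — last-place votes: Carlos 39, Amara 0, Yuki 30, Mei 4, Rahul 21. Winner: Amara.
Instant-runoff — R1 Carlos 0, Amara 58, Yuki 0, Mei 32, Rahul 4 (Amara winner). Winner: Amara.
The two methods agree.

yes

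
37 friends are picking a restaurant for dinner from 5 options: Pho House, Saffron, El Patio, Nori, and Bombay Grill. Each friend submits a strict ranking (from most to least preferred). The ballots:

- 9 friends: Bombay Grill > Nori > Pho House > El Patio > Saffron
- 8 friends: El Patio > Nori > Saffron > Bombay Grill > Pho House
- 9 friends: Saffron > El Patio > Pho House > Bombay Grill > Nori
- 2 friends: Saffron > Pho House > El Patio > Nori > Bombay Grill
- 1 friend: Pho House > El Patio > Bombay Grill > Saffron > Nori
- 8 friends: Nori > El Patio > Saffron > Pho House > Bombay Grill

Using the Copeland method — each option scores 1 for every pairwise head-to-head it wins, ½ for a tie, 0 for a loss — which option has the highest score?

El Patio

Pho House: beats Bombay Grill; loses to Saffron, El Patio, and Nori → score 1.
Saffron: beats Pho House and Bombay Grill; loses to El Patio and Nori → score 2.
El Patio: beats Pho House, Saffron, Nori, and Bombay Grill → score 4.
Nori: beats Pho House and Saffron; loses to El Patio and Bombay Grill → score 2.
Bombay Grill: beats Nori; loses to Pho House, Saffron, and El Patio → score 1.
El Patio has the best pairwise record.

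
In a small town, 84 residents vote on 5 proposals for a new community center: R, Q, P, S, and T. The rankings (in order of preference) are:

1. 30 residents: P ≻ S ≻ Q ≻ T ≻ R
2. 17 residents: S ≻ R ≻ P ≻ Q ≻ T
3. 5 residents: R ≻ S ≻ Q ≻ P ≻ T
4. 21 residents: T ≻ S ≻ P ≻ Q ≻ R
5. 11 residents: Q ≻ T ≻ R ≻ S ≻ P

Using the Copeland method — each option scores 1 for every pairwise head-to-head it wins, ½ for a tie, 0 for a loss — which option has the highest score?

R: loses to Q, P, S, and T → score 0.
Q: beats R and T; loses to P and S → score 2.
P: beats R, Q, and T; loses to S → score 3.
S: beats R, Q, P, and T → score 4.
T: beats R; loses to Q, P, and S → score 1.
S has the best pairwise record.

S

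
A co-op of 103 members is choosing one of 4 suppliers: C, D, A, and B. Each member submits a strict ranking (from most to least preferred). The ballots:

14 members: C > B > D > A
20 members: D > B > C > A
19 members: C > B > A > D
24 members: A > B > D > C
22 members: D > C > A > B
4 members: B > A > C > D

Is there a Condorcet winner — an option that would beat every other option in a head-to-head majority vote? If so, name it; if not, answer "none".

none

Checking pairwise contests:
D beats C 66–37.
B beats D 61–42.
C beats A 75–28.
C beats B 55–48.
Every option loses at least one head-to-head, so there is no Condorcet winner.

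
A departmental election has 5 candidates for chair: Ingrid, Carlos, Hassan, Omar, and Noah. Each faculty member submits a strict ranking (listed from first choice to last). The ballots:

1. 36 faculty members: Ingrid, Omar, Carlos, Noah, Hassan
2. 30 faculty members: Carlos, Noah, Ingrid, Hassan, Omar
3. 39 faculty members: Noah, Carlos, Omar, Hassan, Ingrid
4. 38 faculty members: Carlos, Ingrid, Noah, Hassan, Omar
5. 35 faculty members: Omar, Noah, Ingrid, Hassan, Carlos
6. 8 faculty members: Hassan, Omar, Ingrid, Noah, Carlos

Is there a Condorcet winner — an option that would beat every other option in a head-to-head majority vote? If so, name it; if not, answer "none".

Carlos vs Ingrid: 107–79 for Carlos.
Carlos vs Hassan: 143–43 for Carlos.
Carlos vs Omar: 107–79 for Carlos.
Carlos vs Noah: 104–82 for Carlos.
Carlos beats every other option head-to-head.

Carlos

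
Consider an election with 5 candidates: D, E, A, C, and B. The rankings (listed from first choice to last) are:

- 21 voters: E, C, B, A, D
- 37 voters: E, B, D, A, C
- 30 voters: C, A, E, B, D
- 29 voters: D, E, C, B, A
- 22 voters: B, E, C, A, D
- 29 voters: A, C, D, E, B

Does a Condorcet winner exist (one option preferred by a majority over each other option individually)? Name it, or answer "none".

E vs D: 110–58 for E.
E vs A: 109–59 for E.
E vs C: 109–59 for E.
E vs B: 146–22 for E.
E beats every other option head-to-head.

E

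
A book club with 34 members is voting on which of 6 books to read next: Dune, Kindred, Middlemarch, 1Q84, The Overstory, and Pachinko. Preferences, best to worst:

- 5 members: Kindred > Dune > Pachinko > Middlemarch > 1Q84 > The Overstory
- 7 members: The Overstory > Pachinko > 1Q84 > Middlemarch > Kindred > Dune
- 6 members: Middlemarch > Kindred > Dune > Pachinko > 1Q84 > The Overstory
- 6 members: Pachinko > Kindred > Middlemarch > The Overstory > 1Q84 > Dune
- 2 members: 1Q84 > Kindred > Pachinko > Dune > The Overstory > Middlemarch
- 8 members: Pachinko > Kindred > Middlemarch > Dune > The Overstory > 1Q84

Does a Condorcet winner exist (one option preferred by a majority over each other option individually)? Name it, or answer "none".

Pachinko

Pachinko vs Dune: 23–11 for Pachinko.
Pachinko vs Kindred: 21–13 for Pachinko.
Pachinko vs Middlemarch: 28–6 for Pachinko.
Pachinko vs 1Q84: 32–2 for Pachinko.
Pachinko vs The Overstory: 27–7 for Pachinko.
Pachinko beats every other option head-to-head.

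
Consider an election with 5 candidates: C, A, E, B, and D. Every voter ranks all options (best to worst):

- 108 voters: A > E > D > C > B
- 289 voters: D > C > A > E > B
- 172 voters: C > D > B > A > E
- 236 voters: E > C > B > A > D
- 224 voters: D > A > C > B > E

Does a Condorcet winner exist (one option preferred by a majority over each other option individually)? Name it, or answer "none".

D

D vs C: 621–408 for D.
D vs A: 685–344 for D.
D vs E: 685–344 for D.
D vs B: 793–236 for D.
D beats every other option head-to-head.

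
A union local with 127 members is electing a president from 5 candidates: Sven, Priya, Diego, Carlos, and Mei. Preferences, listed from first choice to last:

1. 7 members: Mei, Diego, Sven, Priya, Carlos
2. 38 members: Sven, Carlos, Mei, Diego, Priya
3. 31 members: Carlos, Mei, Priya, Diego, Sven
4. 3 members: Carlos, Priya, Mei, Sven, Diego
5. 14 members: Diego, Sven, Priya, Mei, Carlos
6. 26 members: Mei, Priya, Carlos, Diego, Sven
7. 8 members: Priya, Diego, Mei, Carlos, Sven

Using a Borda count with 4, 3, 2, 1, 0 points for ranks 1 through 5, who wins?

Sven: 7·2 + 38·4 + 31·0 + 3·1 + 14·3 + 26·0 + 8·0 = 211
Priya: 7·1 + 38·0 + 31·2 + 3·3 + 14·2 + 26·3 + 8·4 = 216
Diego: 7·3 + 38·1 + 31·1 + 3·0 + 14·4 + 26·1 + 8·3 = 196
Carlos: 7·0 + 38·3 + 31·4 + 3·4 + 14·0 + 26·2 + 8·1 = 310
Mei: 7·4 + 38·2 + 31·3 + 3·2 + 14·1 + 26·4 + 8·2 = 337
Mei has the highest Borda score (337).

Mei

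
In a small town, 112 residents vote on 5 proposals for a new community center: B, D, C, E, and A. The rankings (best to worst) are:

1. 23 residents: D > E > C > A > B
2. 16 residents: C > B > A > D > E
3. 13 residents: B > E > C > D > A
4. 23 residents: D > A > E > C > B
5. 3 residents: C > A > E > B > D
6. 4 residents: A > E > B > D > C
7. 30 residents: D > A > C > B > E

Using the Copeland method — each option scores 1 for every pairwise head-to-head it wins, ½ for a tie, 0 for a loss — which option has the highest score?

B: beats E; loses to D, C, and A → score 1.
D: beats B, C, E, and A → score 4.
C: beats B; loses to D, E, and A → score 1.
E: beats C; loses to B, D, and A → score 1.
A: beats B, C, and E; loses to D → score 3.
D has the best pairwise record.

D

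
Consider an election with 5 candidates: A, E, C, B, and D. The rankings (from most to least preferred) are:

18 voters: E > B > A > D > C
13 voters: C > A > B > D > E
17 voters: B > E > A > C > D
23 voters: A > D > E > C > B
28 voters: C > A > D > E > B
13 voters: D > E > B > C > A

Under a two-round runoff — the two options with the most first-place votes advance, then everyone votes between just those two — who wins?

A

Round 1 first-place votes: A 23, E 18, C 41, B 17, D 13.
C and A advance.
Runoff: C is preferred to A by 54 voters; A by 58.
A wins the runoff.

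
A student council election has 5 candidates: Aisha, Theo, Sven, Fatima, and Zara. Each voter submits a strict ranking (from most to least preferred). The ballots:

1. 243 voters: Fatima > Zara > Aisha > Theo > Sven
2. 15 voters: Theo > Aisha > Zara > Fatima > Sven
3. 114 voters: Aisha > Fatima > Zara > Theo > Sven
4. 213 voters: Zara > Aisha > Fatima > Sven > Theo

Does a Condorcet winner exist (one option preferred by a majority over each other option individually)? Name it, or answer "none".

none

Checking pairwise contests:
Zara beats Aisha 456–129.
Aisha beats Theo 570–15.
Aisha beats Sven 585–0.
Aisha beats Fatima 342–243.
Fatima beats Zara 357–228.
Every option loses at least one head-to-head, so there is no Condorcet winner.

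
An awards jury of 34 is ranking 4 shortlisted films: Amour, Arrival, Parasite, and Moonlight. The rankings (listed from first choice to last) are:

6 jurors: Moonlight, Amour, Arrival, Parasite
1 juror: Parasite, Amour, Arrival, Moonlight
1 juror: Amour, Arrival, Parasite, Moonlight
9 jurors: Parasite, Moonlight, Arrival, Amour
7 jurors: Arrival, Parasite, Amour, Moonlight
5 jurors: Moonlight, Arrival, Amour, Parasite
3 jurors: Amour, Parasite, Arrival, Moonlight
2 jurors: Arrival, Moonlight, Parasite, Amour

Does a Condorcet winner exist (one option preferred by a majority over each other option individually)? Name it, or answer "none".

Checking pairwise contests:
Arrival beats Amour 23–11.
Moonlight beats Arrival 20–14.
Arrival beats Parasite 21–13.
Parasite beats Moonlight 21–13.
Every option loses at least one head-to-head, so there is no Condorcet winner.

none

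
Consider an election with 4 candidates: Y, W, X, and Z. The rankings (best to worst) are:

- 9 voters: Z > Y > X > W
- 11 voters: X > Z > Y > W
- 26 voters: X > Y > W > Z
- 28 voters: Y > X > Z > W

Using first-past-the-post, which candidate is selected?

X

First-place votes: Y 28, W 0, X 37, Z 9.
X has the most first-place votes.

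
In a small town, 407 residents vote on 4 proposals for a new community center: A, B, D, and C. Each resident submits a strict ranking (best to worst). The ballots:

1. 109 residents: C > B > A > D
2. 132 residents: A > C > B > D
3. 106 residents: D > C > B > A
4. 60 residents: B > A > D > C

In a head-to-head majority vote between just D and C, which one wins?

Voters preferring D to C: 166; preferring C to D: 241.
C wins the head-to-head.

C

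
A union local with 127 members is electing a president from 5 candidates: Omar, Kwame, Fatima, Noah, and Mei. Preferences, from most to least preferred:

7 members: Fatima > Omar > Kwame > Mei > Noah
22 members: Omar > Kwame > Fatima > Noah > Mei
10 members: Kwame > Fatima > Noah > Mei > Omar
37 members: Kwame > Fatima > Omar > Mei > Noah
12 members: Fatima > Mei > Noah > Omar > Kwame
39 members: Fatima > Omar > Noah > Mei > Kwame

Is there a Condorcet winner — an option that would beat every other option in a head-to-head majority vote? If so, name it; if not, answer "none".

none

Checking pairwise contests:
Fatima beats Omar 105–22.
Omar beats Kwame 80–47.
Kwame beats Fatima 69–58.
Omar beats Noah 105–22.
Omar beats Mei 105–22.
Every option loses at least one head-to-head, so there is no Condorcet winner.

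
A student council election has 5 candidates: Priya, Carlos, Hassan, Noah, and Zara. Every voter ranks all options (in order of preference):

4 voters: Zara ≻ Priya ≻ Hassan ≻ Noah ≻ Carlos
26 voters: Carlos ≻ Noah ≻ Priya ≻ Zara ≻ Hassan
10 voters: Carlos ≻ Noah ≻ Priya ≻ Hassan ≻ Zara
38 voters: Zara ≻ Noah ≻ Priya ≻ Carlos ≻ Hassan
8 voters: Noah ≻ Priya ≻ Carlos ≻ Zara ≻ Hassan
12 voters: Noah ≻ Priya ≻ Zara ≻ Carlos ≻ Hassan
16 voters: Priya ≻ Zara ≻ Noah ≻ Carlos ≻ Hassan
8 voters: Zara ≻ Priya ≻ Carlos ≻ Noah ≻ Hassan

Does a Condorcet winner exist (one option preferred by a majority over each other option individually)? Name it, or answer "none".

none

Checking pairwise contests:
Noah beats Priya 94–28.
Priya beats Carlos 86–36.
Priya beats Hassan 122–0.
Zara beats Noah 66–56.
Priya beats Zara 72–50.
Every option loses at least one head-to-head, so there is no Condorcet winner.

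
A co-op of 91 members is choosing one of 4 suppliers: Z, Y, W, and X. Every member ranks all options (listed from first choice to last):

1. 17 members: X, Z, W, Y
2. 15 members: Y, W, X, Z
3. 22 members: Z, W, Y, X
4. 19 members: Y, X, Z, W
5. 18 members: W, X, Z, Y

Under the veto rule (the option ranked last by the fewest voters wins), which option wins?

Last-place votes: Z 15, Y 35, W 19, X 22.
Z is ranked last by the fewest voters, so Z wins.

Z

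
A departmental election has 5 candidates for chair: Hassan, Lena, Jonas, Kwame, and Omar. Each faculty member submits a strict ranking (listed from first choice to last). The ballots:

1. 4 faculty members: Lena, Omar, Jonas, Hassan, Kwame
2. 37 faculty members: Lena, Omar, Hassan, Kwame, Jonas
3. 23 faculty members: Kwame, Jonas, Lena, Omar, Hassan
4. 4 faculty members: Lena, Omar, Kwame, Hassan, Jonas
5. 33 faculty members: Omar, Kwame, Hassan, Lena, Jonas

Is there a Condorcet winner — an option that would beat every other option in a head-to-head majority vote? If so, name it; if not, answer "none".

none

Checking pairwise contests:
Lena beats Hassan 68–33.
Kwame beats Lena 56–45.
Hassan beats Jonas 74–27.
Omar beats Kwame 78–23.
Lena beats Omar 68–33.
Every option loses at least one head-to-head, so there is no Condorcet winner.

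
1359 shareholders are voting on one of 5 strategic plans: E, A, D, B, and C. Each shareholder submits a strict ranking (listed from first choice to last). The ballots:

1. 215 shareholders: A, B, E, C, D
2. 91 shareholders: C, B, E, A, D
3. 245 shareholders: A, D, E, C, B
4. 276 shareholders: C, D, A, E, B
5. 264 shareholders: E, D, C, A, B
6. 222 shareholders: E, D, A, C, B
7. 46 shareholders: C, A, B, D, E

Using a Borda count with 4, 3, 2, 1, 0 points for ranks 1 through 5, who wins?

E: 215·2 + 91·2 + 245·2 + 276·1 + 264·4 + 222·4 + 46·0 = 3322
A: 215·4 + 91·1 + 245·4 + 276·2 + 264·1 + 222·2 + 46·3 = 3329
D: 215·0 + 91·0 + 245·3 + 276·3 + 264·3 + 222·3 + 46·1 = 3067
B: 215·3 + 91·3 + 245·0 + 276·0 + 264·0 + 222·0 + 46·2 = 1010
C: 215·1 + 91·4 + 245·1 + 276·4 + 264·2 + 222·1 + 46·4 = 2862
A has the highest Borda score (3329).

A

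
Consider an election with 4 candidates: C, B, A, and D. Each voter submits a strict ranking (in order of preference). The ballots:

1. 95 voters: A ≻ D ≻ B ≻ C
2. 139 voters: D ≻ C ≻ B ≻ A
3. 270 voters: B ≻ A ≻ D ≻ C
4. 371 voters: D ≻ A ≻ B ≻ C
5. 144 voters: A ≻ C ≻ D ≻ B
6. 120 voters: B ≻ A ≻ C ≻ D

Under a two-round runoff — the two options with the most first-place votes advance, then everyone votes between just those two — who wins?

D

Round 1 first-place votes: C 0, B 390, A 239, D 510.
D and B advance.
Runoff: D is preferred to B by 749 voters; B by 390.
D wins the runoff.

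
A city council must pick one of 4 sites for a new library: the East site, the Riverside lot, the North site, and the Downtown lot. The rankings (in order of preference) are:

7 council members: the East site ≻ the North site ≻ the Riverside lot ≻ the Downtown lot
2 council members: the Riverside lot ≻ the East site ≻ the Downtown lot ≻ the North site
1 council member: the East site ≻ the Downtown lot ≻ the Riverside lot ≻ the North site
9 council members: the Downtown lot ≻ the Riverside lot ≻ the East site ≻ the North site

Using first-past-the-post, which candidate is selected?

First-place votes: the East site 8, the Riverside lot 2, the North site 0, the Downtown lot 9.
the Downtown lot has the most first-place votes.

the Downtown lot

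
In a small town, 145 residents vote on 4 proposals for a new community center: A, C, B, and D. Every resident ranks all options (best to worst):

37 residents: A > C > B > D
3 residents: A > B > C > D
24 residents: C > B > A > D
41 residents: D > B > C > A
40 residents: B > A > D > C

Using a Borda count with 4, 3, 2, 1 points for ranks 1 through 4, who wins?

A: 37·4 + 3·4 + 24·2 + 41·1 + 40·3 = 369
C: 37·3 + 3·2 + 24·4 + 41·2 + 40·1 = 335
B: 37·2 + 3·3 + 24·3 + 41·3 + 40·4 = 438
D: 37·1 + 3·1 + 24·1 + 41·4 + 40·2 = 308
B has the highest Borda score (438).

B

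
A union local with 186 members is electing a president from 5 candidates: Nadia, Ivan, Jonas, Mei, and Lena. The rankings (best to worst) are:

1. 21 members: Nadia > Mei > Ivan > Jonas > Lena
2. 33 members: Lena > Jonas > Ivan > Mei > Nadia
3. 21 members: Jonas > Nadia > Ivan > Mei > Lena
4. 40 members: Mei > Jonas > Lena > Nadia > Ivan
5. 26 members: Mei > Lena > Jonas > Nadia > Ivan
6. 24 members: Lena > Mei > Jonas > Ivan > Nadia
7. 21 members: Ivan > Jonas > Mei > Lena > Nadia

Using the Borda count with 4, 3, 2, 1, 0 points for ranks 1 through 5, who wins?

Nadia: 21·4 + 33·0 + 21·3 + 40·1 + 26·1 + 24·0 + 21·0 = 213
Ivan: 21·2 + 33·2 + 21·2 + 40·0 + 26·0 + 24·1 + 21·4 = 258
Jonas: 21·1 + 33·3 + 21·4 + 40·3 + 26·2 + 24·2 + 21·3 = 487
Mei: 21·3 + 33·1 + 21·1 + 40·4 + 26·4 + 24·3 + 21·2 = 495
Lena: 21·0 + 33·4 + 21·0 + 40·2 + 26·3 + 24·4 + 21·1 = 407
Mei has the highest Borda score (495).

Mei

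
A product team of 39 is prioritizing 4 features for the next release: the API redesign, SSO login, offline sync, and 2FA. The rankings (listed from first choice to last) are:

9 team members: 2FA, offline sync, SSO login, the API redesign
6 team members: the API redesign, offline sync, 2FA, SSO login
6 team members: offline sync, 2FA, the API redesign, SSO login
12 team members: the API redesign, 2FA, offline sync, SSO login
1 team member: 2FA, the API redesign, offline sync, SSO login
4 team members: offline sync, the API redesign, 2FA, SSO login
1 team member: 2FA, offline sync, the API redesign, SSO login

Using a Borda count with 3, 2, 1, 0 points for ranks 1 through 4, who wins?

2FA

the API redesign: 9·0 + 6·3 + 6·1 + 12·3 + 1·2 + 4·2 + 1·1 = 71
SSO login: 9·1 + 6·0 + 6·0 + 12·0 + 1·0 + 4·0 + 1·0 = 9
offline sync: 9·2 + 6·2 + 6·3 + 12·1 + 1·1 + 4·3 + 1·2 = 75
2FA: 9·3 + 6·1 + 6·2 + 12·2 + 1·3 + 4·1 + 1·3 = 79
2FA has the highest Borda score (79).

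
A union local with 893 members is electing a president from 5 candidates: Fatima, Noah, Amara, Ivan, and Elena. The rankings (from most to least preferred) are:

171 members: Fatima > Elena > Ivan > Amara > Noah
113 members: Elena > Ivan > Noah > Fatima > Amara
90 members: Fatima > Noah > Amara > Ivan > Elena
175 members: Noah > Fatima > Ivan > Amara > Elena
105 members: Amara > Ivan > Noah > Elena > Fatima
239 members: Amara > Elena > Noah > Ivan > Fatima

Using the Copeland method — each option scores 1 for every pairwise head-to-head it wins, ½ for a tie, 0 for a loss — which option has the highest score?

Fatima: beats Amara; loses to Noah, Ivan, and Elena → score 1.
Noah: beats Fatima and Ivan; loses to Amara and Elena → score 2.
Amara: beats Noah and Elena; loses to Fatima and Ivan → score 2.
Ivan: beats Fatima and Amara; loses to Noah and Elena → score 2.
Elena: beats Fatima, Noah, and Ivan; loses to Amara → score 3.
Elena has the best pairwise record.

Elena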